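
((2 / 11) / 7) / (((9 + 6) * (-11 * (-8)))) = 0.00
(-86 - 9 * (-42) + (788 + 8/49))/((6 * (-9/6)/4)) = -211712/441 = -480.07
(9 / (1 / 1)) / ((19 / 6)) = 54 / 19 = 2.84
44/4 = 11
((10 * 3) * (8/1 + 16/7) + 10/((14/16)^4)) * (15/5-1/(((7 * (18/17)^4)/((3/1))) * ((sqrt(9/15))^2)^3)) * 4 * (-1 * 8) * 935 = -13743679151831200/992436543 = -13848421.09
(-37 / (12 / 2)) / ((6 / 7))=-259 / 36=-7.19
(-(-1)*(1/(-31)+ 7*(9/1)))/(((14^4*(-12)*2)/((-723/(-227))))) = -14701/67583348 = -0.00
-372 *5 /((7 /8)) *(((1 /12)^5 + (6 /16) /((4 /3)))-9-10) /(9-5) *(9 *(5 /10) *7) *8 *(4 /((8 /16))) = 721962565 /36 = 20054515.69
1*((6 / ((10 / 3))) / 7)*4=1.03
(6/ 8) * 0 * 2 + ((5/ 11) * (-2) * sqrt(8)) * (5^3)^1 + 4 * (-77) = -2500 * sqrt(2)/ 11 - 308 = -629.41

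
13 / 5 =2.60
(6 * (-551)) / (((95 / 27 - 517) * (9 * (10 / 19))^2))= 198911 / 693200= 0.29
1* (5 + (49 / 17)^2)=3846 / 289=13.31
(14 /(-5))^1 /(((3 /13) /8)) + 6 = -91.07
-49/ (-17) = 49/ 17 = 2.88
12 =12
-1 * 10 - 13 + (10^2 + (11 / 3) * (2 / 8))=935 / 12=77.92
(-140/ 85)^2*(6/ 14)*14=4704/ 289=16.28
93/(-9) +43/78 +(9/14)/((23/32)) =-111611/12558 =-8.89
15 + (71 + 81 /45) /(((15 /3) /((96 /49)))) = 7617 /175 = 43.53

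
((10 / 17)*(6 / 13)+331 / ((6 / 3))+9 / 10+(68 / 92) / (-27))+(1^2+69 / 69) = 115724437 / 686205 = 168.64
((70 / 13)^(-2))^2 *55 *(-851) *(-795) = 42510163839 / 960400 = 44262.98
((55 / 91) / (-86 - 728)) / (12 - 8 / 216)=-135 / 2175082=-0.00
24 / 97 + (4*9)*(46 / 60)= 13506 / 485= 27.85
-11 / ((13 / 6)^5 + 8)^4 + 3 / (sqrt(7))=-40217742840692736 / 35315097903371535234001 + 3 * sqrt(7) / 7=1.13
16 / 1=16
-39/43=-0.91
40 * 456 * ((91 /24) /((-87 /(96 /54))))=-1106560 /783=-1413.23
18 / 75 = 6 / 25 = 0.24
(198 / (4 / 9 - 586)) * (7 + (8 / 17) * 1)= -113157 / 44795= -2.53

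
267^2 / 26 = 71289 / 26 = 2741.88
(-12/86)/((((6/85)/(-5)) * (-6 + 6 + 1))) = 425/43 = 9.88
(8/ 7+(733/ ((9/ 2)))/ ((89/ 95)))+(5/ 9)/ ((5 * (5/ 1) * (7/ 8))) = 1635734/ 9345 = 175.04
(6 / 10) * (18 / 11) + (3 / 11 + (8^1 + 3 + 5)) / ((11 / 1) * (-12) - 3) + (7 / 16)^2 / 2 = 727613 / 760320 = 0.96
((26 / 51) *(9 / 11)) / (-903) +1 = 56261 / 56287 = 1.00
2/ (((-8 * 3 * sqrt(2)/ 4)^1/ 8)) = -4 * sqrt(2)/ 3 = -1.89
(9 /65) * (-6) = -54 /65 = -0.83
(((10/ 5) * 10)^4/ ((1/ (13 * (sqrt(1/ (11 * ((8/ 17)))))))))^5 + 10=10 + 43951586099200000000000000000000 * sqrt(374)/ 1331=638604975487756832138119700000.00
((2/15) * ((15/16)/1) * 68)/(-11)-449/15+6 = -8153/330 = -24.71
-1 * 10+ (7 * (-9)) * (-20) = 1250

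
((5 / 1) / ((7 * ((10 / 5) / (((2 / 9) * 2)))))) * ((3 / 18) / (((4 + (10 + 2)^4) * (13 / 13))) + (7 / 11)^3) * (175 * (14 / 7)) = 1067106275 / 74533338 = 14.32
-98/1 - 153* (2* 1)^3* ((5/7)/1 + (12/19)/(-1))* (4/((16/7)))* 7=-25424/19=-1338.11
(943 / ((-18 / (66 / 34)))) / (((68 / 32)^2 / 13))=-4315168 / 14739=-292.77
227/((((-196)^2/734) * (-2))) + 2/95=-7837523/3649520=-2.15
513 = 513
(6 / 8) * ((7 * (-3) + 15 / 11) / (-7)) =162 / 77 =2.10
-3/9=-1/3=-0.33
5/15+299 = 898/3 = 299.33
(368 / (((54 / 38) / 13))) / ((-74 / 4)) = -181792 / 999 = -181.97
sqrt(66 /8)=sqrt(33) /2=2.87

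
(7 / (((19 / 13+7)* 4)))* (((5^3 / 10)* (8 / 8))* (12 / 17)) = 1365 / 748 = 1.82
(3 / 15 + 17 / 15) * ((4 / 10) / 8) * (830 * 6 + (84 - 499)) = 913 / 3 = 304.33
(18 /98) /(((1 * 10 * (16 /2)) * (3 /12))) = 9 /980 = 0.01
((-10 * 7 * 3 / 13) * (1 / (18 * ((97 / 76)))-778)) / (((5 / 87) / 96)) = 26470784256 / 1261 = 20991898.70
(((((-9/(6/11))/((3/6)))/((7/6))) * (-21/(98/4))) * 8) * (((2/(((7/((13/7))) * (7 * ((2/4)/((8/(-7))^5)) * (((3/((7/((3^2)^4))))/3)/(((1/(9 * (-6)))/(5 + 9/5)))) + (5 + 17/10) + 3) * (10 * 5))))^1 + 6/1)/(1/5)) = 707136907964084928/121526755019117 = 5818.78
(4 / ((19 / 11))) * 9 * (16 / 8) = 792 / 19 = 41.68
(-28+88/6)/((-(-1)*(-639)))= 40/1917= 0.02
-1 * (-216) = 216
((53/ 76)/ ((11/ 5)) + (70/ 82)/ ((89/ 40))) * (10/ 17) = 10686925/ 25929794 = 0.41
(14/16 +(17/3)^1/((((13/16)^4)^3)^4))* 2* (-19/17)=-16220148442677034378783708768730933557159422823972046752731343/60105065969078061488459722090229929802046409283810945484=-269863.25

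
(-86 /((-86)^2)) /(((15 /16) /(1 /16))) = -0.00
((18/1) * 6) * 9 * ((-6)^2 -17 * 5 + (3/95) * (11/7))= -31640544/665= -47579.77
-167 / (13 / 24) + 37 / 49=-195911 / 637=-307.55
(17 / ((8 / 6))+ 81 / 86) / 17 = 2355 / 2924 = 0.81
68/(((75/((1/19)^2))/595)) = 8092/5415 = 1.49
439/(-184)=-439/184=-2.39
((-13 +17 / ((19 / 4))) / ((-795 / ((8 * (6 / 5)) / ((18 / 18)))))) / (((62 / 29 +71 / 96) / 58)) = 462455808 / 201676925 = 2.29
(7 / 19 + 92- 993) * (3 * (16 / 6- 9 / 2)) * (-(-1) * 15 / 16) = 352935 / 76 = 4643.88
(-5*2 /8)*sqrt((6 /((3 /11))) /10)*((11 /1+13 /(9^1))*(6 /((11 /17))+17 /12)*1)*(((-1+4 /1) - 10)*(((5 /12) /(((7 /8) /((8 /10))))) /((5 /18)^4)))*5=102404736*sqrt(55) /1375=552330.07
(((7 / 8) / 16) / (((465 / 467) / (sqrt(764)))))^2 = 2041094951 / 885657600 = 2.30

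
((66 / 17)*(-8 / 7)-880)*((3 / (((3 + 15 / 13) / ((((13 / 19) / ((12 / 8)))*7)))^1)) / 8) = -2223364 / 8721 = -254.94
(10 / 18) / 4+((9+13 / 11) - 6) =1711 / 396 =4.32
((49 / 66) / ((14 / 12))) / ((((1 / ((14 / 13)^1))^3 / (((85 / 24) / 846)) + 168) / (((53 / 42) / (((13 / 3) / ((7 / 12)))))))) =10816505 / 35946857232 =0.00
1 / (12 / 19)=19 / 12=1.58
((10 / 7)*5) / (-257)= -50 / 1799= -0.03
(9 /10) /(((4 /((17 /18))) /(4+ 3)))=1.49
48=48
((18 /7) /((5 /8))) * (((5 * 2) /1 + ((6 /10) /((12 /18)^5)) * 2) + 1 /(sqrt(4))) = 80.69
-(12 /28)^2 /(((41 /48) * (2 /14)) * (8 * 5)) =-54 /1435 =-0.04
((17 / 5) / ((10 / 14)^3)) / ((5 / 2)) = 11662 / 3125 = 3.73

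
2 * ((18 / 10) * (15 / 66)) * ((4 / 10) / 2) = 9 / 55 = 0.16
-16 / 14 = -8 / 7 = -1.14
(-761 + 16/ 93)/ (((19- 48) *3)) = 70757/ 8091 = 8.75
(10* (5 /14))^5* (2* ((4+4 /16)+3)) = 283203125 /33614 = 8425.15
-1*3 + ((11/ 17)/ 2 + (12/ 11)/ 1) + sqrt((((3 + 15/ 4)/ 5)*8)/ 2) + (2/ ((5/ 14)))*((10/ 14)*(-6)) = -9569/ 374 + 3*sqrt(15)/ 5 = -23.26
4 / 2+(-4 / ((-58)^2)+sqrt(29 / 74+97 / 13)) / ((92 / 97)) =154647 / 77372+97*sqrt(7267910) / 88504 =4.95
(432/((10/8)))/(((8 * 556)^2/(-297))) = -8019/1545680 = -0.01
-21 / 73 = -0.29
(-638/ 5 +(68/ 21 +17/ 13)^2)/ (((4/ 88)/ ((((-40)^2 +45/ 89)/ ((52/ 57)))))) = -237269533206497/ 57486702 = -4127381.20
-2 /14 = -1 /7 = -0.14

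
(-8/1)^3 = -512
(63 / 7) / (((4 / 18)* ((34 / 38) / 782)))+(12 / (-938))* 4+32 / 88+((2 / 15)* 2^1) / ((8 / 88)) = 2739448021 / 77385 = 35400.25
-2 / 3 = -0.67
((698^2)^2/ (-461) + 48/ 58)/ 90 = -688366437980/ 120321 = -5721083.09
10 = 10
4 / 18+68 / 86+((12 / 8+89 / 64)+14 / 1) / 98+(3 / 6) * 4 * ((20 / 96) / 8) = 3003391 / 2427264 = 1.24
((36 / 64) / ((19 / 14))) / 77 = 9 / 1672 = 0.01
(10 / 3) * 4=40 / 3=13.33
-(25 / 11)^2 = -625 / 121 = -5.17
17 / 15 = 1.13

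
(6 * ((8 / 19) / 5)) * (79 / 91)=3792 / 8645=0.44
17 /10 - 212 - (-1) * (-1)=-211.30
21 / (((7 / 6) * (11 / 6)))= 108 / 11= 9.82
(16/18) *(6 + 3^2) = 40/3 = 13.33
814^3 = 539353144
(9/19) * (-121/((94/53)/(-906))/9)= 2905089/893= 3253.18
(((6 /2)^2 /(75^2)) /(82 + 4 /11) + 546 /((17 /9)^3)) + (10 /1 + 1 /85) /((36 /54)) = 96.03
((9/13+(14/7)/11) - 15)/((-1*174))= 1010/12441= 0.08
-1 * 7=-7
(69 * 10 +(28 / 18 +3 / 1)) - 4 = 6215 / 9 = 690.56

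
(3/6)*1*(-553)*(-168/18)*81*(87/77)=2597994/11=236181.27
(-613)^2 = 375769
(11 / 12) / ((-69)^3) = -11 / 3942108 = -0.00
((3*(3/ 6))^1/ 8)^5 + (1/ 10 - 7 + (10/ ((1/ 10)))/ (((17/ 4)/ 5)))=9870790831/ 89128960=110.75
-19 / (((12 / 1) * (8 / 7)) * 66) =-0.02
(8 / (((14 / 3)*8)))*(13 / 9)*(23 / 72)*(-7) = -299 / 432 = -0.69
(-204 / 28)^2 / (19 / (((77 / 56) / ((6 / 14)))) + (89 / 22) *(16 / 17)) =5.46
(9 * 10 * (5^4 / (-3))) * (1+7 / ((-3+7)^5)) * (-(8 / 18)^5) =6443750 / 19683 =327.38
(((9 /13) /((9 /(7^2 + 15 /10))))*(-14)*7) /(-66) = 4949 /858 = 5.77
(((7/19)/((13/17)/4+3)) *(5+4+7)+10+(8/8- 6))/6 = 1.14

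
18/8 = 9/4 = 2.25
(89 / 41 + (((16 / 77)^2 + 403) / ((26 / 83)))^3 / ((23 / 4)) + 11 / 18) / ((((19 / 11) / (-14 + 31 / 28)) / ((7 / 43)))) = -450110302.41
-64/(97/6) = -384/97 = -3.96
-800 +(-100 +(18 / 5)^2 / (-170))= -1912662 / 2125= -900.08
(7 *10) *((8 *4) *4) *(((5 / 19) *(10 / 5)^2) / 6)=89600 / 57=1571.93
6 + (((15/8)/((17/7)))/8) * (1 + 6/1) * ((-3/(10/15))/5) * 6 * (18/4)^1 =-22665/2176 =-10.42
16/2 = 8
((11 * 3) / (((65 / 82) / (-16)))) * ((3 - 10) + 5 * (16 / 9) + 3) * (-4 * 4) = 10160128 / 195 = 52103.22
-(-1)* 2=2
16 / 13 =1.23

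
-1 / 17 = -0.06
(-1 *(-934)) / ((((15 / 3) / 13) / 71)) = 862082 / 5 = 172416.40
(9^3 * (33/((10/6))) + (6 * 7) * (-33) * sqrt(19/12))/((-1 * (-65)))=72171/325 - 231 * sqrt(57)/65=195.23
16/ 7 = 2.29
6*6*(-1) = -36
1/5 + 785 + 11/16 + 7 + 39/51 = 1079367/1360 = 793.65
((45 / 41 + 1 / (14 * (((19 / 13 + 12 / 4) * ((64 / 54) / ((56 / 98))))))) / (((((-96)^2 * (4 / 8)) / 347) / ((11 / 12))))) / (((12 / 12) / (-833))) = -63.55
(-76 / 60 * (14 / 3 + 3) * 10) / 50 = -437 / 225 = -1.94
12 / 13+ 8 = 116 / 13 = 8.92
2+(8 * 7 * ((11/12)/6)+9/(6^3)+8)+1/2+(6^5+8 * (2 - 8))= 557791/72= 7747.10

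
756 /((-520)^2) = 189 /67600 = 0.00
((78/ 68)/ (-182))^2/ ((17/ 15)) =135/ 3851792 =0.00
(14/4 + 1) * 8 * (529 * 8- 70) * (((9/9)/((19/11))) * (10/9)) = 1831280/19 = 96383.16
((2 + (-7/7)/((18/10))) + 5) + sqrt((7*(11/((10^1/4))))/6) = sqrt(1155)/15 + 58/9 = 8.71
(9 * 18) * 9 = 1458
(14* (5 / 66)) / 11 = 35 / 363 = 0.10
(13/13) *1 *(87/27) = 29/9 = 3.22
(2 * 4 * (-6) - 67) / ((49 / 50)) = -117.35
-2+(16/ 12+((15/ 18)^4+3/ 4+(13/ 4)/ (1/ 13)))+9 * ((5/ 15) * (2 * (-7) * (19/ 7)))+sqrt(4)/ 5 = -458683/ 6480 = -70.78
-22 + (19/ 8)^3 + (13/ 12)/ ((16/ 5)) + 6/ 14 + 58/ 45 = -1055983/ 161280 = -6.55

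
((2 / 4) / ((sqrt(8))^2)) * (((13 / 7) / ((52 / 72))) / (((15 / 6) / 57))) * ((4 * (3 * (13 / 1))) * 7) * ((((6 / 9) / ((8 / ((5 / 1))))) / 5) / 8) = 6669 / 160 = 41.68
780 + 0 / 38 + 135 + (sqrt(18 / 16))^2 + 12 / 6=7345 / 8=918.12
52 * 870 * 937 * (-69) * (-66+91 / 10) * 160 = 26628305258880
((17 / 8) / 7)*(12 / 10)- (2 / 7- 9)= 1271 / 140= 9.08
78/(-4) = -19.50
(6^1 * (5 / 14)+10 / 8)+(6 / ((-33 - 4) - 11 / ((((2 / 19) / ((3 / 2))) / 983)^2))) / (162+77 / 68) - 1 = 25666890350856869 / 10726461639240452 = 2.39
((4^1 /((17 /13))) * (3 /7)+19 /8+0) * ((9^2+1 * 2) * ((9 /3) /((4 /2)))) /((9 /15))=1456235 /1904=764.83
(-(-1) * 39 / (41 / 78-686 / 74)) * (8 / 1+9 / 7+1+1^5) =-8891766 / 176659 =-50.33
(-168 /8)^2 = 441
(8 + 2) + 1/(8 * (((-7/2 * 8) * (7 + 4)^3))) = 2981439/298144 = 10.00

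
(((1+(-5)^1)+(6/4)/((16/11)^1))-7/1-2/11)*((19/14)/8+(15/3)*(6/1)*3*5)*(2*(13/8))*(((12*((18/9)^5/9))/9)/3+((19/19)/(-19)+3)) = -67238.72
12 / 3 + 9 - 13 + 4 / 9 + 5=49 / 9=5.44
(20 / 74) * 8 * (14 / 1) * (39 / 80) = 546 / 37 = 14.76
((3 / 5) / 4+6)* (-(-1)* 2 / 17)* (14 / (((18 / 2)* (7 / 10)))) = 82 / 51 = 1.61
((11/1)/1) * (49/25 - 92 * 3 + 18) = -70411/25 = -2816.44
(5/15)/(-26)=-1/78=-0.01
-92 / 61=-1.51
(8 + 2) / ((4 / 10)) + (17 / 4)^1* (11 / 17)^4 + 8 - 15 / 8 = 1252619 / 39304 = 31.87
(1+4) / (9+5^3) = 5 / 134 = 0.04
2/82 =1/41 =0.02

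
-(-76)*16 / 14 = 608 / 7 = 86.86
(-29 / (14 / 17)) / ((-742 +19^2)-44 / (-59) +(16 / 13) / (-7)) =378131 / 4085058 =0.09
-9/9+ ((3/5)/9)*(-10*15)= -11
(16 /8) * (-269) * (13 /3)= -6994 /3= -2331.33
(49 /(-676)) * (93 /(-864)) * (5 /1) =7595 /194688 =0.04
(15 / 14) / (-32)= -15 / 448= -0.03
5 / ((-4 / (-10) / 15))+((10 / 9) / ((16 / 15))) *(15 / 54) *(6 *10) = 7375 / 36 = 204.86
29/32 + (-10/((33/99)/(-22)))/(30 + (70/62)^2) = 4233583/192352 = 22.01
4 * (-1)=-4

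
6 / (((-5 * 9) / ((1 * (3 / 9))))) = -2 / 45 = -0.04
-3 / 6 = -1 / 2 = -0.50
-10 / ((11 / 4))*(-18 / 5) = 144 / 11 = 13.09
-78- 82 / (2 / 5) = -283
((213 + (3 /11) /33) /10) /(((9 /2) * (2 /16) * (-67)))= -206192 /364815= -0.57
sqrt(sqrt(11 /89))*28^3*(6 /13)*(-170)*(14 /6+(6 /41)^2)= -88631200000*11^(1 /4)*89^(3 /4) /1944917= -2404784.88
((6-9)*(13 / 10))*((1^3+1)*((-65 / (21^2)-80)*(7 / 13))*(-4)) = -28276 / 21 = -1346.48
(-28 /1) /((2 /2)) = -28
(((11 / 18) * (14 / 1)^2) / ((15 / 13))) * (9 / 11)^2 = 3822 / 55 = 69.49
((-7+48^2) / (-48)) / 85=-2297 / 4080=-0.56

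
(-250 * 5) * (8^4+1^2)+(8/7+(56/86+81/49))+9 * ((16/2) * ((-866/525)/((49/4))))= -1888335210073/368725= -5121256.25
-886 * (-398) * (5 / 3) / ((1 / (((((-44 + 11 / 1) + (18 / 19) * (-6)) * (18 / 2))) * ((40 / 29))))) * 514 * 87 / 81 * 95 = -14802148013333.33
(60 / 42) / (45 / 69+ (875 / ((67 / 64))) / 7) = 3082 / 259007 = 0.01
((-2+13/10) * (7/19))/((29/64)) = -1568/2755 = -0.57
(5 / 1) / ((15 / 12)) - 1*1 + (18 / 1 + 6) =27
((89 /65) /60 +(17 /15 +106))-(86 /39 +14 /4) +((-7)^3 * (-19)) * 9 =58754.45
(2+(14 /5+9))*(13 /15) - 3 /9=872 /75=11.63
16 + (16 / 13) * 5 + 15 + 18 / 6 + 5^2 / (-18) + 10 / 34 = 155377 / 3978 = 39.06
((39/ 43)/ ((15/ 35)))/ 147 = 13/ 903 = 0.01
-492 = -492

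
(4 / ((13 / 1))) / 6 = 2 / 39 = 0.05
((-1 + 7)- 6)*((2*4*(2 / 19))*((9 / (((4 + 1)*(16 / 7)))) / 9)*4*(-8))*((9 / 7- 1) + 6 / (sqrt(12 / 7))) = 0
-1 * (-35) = 35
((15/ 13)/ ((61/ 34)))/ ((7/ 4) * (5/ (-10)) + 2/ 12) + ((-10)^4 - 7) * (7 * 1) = 55470423/ 793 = 69950.09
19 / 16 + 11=195 / 16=12.19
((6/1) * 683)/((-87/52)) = -71032/29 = -2449.38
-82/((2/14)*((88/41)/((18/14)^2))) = -136161/308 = -442.08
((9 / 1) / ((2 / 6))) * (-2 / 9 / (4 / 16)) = -24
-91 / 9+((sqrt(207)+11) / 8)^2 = -359 / 72+33 * sqrt(23) / 32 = -0.04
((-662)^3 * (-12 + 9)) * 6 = 5222115504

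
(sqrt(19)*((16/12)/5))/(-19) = -0.06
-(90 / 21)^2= -18.37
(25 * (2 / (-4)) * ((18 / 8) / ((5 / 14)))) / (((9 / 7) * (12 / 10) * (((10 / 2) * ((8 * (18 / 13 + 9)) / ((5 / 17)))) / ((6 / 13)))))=-245 / 14688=-0.02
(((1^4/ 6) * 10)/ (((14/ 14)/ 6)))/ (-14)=-5/ 7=-0.71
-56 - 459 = -515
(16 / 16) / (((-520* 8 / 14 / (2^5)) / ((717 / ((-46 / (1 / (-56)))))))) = -717 / 23920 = -0.03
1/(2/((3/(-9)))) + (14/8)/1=19/12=1.58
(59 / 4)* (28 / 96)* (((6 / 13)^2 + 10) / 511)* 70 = 1782095 / 296088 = 6.02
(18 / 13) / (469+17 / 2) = 36 / 12415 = 0.00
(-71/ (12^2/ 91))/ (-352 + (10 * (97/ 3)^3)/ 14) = -135681/ 71949392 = -0.00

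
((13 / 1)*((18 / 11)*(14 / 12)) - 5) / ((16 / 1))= 109 / 88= 1.24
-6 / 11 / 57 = -2 / 209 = -0.01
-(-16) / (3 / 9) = 48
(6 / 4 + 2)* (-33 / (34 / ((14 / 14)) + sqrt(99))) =-561 / 151 + 99* sqrt(11) / 302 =-2.63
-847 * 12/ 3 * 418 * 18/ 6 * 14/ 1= -59479728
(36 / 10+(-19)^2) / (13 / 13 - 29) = -1823 / 140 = -13.02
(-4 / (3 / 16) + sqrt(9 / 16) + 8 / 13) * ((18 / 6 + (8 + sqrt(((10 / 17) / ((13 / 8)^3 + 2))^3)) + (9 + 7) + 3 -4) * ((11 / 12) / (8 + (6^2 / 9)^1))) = -34265 / 864 -87718400 * sqrt(273785) / 1052413496199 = -39.70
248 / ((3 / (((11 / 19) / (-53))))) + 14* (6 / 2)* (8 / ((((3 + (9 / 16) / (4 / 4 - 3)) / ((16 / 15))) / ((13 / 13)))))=19116616 / 146015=130.92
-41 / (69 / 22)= -902 / 69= -13.07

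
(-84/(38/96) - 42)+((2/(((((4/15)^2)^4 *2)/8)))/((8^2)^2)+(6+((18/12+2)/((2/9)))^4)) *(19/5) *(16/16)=745570272495849/3187671040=233891.85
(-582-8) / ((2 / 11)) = -3245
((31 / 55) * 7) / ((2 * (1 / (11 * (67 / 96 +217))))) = 4535083 / 960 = 4724.04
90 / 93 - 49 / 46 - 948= -1351987 / 1426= -948.10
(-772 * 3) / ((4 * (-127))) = 4.56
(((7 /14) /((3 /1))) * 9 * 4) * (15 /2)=45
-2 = -2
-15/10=-3/2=-1.50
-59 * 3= -177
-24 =-24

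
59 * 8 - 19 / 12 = 5645 / 12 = 470.42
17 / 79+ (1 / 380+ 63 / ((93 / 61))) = 38658329 / 930620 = 41.54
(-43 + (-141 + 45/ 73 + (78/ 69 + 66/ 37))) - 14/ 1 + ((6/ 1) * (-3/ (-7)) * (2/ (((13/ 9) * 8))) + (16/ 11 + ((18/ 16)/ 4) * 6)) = -190.88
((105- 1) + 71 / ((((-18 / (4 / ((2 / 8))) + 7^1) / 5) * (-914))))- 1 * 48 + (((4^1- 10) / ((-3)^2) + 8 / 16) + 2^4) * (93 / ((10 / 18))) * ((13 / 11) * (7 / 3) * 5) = 17295224703 / 472538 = 36600.71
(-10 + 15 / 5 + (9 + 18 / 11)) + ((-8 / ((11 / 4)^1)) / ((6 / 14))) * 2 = -328 / 33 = -9.94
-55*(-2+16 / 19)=1210 / 19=63.68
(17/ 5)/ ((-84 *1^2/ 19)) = -323/ 420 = -0.77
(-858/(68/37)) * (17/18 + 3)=-1841.48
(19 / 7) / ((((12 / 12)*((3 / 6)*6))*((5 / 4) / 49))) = 532 / 15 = 35.47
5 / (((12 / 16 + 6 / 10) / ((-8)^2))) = 6400 / 27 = 237.04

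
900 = 900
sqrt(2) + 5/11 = 1.87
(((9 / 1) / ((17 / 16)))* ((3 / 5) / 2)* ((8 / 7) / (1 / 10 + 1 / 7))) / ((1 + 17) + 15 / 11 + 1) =1188 / 2023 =0.59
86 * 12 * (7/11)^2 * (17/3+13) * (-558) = -526716288/121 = -4353027.17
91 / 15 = 6.07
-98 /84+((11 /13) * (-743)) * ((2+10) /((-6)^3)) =3950 /117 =33.76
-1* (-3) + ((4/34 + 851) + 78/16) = 116823/136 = 858.99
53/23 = 2.30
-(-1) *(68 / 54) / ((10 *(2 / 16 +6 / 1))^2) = 544 / 1620675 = 0.00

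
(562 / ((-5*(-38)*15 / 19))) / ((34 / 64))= 8992 / 1275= 7.05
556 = 556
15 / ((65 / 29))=87 / 13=6.69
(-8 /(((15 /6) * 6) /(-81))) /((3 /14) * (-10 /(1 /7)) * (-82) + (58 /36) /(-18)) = 69984 /1992455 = 0.04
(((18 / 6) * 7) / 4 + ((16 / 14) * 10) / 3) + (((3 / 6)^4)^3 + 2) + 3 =1209365 / 86016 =14.06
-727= -727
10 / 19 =0.53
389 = 389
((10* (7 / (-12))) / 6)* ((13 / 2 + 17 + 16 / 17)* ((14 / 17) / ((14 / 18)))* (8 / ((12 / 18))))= -87255 / 289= -301.92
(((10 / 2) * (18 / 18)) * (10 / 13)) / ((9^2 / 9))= 50 / 117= 0.43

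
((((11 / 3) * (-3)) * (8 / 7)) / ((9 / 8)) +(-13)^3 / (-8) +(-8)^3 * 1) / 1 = -125269 / 504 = -248.55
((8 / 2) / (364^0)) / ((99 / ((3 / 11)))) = 4 / 363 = 0.01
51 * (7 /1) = 357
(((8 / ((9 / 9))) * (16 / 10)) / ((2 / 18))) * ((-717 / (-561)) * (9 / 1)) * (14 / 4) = 4336416 / 935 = 4637.88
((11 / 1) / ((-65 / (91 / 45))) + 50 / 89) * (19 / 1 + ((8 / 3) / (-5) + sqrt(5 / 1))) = 4397 * sqrt(5) / 20025 + 1217969 / 300375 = 4.55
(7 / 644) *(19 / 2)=19 / 184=0.10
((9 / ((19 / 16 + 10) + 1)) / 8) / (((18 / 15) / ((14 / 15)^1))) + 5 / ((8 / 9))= 8887 / 1560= 5.70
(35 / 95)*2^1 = 14 / 19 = 0.74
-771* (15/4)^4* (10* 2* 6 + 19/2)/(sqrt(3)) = -3369751875* sqrt(3)/512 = -11399573.16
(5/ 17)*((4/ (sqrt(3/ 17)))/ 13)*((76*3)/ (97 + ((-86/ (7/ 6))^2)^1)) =74480*sqrt(51)/ 59892989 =0.01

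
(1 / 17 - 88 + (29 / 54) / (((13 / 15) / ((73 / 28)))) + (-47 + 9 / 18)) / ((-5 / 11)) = 162741161 / 556920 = 292.22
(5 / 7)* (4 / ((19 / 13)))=260 / 133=1.95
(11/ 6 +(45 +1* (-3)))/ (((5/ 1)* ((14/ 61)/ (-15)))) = -16043/ 28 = -572.96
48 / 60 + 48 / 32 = 23 / 10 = 2.30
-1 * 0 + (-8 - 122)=-130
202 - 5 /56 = 11307 /56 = 201.91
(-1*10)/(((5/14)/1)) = -28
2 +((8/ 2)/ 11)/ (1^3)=26/ 11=2.36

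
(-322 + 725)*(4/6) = 268.67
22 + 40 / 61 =1382 / 61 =22.66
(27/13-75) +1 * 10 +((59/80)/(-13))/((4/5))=-52411/832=-62.99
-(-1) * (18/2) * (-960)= -8640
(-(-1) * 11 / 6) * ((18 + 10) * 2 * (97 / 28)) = 355.67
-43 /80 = -0.54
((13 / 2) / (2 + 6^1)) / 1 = 13 / 16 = 0.81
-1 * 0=0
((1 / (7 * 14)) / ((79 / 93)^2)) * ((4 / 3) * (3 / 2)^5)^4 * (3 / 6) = 372311089929 / 5010374656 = 74.31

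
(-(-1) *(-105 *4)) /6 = -70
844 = 844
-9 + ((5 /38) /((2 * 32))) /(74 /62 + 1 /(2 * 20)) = -4133321 /459344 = -9.00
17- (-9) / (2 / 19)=205 / 2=102.50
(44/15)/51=44/765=0.06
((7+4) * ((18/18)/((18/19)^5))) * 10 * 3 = 136185445/314928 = 432.43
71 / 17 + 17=360 / 17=21.18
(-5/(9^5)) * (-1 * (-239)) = -1195/59049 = -0.02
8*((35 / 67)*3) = 840 / 67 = 12.54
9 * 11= 99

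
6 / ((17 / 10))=3.53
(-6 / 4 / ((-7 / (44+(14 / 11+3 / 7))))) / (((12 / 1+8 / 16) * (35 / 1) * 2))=10557 / 943250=0.01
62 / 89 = 0.70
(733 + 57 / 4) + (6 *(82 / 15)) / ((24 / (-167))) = 31141 / 60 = 519.02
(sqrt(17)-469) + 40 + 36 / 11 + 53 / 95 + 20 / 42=-9319892 / 21945 + sqrt(17)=-420.57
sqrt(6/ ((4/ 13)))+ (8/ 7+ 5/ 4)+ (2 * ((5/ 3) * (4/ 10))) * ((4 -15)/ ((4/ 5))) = -1339/ 84+ sqrt(78)/ 2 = -11.52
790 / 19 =41.58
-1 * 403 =-403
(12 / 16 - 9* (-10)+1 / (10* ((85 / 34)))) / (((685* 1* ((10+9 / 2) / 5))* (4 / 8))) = 9079 / 99325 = 0.09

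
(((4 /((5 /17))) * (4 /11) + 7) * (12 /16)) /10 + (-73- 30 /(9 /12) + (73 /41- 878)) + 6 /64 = -356553331 /360800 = -988.23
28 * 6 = 168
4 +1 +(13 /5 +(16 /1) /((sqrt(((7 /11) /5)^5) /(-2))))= 38 /5 - 96800 * sqrt(385) /343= -5529.87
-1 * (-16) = 16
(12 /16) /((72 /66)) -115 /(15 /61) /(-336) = 131 /63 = 2.08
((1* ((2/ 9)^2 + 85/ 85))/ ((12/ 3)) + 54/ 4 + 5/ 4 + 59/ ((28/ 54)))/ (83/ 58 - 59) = -4235653/ 1893213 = -2.24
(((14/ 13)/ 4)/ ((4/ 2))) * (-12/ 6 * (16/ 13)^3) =-14336/ 28561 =-0.50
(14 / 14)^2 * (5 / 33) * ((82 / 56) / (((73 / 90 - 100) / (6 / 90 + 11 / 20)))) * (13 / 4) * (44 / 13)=-7585 / 499912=-0.02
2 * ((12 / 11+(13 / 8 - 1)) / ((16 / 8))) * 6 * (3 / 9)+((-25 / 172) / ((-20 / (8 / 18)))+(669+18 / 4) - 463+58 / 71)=129816265 / 604494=214.75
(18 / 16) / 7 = 9 / 56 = 0.16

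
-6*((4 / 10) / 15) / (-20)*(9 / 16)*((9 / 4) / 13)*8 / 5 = 81 / 65000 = 0.00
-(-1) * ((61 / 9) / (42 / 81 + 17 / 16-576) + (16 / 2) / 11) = 177544 / 248149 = 0.72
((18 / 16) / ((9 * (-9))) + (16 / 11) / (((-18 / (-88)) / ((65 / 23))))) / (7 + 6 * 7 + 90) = 33257 / 230184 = 0.14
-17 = -17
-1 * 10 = -10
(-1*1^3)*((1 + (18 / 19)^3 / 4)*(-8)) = 66536 / 6859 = 9.70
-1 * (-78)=78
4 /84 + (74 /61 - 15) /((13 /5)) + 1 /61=-87239 /16653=-5.24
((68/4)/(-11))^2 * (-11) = -289/11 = -26.27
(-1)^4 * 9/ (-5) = -9/ 5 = -1.80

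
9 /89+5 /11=544 /979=0.56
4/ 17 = 0.24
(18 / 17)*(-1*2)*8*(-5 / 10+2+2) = -1008 / 17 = -59.29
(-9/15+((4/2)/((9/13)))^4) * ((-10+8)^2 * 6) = 18121576/10935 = 1657.21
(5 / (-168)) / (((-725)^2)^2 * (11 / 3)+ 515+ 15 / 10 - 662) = -5 / 170189490600556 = -0.00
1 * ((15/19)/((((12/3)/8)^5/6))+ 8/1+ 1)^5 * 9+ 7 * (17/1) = 2379323794012018040/2476099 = 960916261430.59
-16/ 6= -8/ 3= -2.67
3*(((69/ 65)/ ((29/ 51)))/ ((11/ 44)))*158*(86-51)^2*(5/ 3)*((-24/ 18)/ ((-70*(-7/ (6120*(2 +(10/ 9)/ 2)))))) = -115944950400/ 377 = -307546287.53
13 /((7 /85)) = 157.86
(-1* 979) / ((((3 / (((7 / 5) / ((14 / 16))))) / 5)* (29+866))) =-7832 / 2685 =-2.92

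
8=8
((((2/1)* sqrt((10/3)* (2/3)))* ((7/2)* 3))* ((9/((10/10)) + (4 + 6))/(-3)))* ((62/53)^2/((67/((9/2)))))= -1533756* sqrt(5)/188203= -18.22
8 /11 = 0.73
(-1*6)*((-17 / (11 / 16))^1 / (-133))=-1632 / 1463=-1.12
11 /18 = 0.61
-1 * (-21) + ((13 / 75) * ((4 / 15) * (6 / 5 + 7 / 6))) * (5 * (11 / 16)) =577153 / 27000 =21.38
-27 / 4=-6.75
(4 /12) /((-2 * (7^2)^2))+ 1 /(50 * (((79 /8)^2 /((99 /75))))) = 11312111 /56192403750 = 0.00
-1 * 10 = -10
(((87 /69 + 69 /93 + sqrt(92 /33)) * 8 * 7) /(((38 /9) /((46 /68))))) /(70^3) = 69 * sqrt(759) /43524250 + 27 /515375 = 0.00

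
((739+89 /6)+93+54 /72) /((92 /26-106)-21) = -132223 /19260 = -6.87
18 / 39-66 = -852 / 13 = -65.54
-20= -20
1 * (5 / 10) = 1 / 2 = 0.50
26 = 26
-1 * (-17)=17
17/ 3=5.67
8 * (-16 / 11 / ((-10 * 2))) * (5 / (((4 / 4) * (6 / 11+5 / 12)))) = 3.02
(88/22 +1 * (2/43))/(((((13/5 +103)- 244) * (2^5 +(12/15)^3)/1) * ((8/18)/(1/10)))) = -97875/483713536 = -0.00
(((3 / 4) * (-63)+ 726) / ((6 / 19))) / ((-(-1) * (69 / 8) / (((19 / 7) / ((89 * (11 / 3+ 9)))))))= 17195 / 28658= 0.60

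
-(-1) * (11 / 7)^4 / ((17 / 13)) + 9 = 557686 / 40817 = 13.66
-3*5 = -15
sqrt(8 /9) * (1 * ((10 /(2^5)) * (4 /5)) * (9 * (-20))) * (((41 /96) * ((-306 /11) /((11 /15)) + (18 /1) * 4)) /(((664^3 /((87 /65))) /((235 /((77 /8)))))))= -1727622945 * sqrt(2) /35458771572224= -0.00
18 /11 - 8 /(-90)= 854 /495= 1.73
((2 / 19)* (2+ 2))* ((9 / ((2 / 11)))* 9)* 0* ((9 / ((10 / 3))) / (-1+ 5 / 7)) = 0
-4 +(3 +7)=6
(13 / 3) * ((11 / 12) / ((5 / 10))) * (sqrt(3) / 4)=143 * sqrt(3) / 72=3.44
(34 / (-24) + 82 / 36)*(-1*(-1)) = 0.86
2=2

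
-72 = -72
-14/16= -7/8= -0.88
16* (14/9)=224/9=24.89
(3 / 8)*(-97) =-291 / 8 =-36.38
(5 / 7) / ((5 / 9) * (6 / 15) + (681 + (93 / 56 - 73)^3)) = -1128960 / 572765997179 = -0.00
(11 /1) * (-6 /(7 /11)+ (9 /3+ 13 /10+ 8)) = 2211 /70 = 31.59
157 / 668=0.24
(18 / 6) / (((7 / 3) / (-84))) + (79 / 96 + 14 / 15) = -16999 / 160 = -106.24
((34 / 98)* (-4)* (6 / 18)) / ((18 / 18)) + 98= 97.54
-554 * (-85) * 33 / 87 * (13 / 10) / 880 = 61217 / 2320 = 26.39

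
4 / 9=0.44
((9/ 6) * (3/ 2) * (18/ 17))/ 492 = 27/ 5576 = 0.00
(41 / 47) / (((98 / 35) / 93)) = 19065 / 658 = 28.97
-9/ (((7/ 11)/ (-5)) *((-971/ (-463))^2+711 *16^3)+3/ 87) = 615453399/ 25346510623724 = 0.00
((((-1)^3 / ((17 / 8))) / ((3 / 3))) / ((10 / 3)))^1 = -12 / 85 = -0.14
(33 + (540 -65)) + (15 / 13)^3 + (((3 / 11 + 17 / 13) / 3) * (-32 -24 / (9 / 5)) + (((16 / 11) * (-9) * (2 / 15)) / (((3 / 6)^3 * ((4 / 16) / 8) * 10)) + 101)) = 2947006076 / 5437575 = 541.97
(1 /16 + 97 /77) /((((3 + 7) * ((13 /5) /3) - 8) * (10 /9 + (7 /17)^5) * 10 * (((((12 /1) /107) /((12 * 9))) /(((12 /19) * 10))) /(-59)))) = -10644591729534381 /167950445432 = -63379.36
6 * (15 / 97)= 90 / 97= 0.93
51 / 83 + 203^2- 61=3415335 / 83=41148.61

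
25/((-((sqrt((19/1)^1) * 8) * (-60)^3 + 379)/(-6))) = -259200000 * sqrt(19)/56733695856359 - 56850/56733695856359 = -0.00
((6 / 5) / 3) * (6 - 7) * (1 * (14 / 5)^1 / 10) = -0.11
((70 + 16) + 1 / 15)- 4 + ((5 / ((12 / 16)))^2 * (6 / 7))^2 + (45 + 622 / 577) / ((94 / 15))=1540.67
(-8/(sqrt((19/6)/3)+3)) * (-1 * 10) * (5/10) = 9.93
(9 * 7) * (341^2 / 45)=813967 / 5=162793.40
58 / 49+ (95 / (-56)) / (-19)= 499 / 392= 1.27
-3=-3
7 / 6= 1.17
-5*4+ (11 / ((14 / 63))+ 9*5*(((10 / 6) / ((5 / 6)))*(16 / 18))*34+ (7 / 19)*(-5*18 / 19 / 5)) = 1984887 / 722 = 2749.15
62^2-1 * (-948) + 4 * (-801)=1588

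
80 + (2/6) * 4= 244/3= 81.33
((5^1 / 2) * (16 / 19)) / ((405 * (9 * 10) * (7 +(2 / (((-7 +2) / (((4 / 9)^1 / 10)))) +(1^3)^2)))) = 5 / 691011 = 0.00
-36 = -36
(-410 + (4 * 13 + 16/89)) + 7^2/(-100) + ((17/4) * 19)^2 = 219376181/35600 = 6162.25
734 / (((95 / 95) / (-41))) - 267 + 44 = -30317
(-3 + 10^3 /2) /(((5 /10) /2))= 1988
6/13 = 0.46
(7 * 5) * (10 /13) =350 /13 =26.92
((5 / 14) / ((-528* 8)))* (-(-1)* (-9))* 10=75 / 9856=0.01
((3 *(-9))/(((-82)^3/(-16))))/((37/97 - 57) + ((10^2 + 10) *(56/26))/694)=3938103/282863638412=0.00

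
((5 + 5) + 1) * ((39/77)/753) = 13/1757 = 0.01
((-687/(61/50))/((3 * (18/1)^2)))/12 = -5725/118584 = -0.05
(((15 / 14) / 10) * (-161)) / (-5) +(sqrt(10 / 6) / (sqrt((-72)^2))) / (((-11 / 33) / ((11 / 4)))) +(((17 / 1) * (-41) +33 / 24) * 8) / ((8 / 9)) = -250287 / 40 - 11 * sqrt(15) / 288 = -6257.32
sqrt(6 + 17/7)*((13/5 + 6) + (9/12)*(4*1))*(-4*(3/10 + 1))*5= -1508*sqrt(413)/35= -875.61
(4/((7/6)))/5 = 24/35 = 0.69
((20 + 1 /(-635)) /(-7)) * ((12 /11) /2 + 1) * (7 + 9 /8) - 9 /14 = -2856771 /78232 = -36.52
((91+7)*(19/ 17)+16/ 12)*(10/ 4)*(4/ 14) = 28270/ 357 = 79.19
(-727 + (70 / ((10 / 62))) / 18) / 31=-22.67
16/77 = 0.21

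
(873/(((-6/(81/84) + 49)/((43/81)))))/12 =4171/4620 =0.90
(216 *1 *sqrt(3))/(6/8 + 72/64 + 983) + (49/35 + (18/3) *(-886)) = -26573/5 + 1728 *sqrt(3)/7879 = -5314.22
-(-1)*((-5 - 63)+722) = 654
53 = 53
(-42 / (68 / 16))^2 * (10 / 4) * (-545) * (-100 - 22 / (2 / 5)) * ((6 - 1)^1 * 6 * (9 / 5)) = 321870024000 / 289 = 1113737107.27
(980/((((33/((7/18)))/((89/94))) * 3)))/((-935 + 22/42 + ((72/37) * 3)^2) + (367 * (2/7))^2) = 10238908435/28357325074188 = 0.00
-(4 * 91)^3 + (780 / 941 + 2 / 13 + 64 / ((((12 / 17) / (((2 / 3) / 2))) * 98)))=-260181075464242 / 5394753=-48228542.71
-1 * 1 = -1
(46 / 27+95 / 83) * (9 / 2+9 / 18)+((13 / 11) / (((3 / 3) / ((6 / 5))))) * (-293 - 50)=-58200389 / 123255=-472.19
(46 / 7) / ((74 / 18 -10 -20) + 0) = -0.25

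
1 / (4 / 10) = 5 / 2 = 2.50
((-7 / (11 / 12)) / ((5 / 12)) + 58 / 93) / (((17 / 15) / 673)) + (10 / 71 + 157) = -4262264653 / 411587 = -10355.68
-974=-974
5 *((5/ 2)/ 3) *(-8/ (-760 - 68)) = 25/ 621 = 0.04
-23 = -23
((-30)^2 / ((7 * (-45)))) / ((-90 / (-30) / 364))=-1040 / 3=-346.67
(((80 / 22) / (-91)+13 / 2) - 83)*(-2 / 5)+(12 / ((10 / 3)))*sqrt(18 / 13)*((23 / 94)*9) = 5589*sqrt(26) / 3055+153233 / 5005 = 39.94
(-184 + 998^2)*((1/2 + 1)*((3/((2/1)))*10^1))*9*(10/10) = 201653550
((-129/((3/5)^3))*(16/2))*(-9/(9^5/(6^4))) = 688000/729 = 943.76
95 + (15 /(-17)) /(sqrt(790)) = 95-3 * sqrt(790) /2686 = 94.97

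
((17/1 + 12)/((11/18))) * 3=1566/11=142.36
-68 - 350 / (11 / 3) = -1798 / 11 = -163.45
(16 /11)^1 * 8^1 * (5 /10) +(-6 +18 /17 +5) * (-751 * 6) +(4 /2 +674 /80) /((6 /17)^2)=-15757463 /89760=-175.55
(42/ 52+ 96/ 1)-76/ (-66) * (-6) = 25711/ 286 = 89.90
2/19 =0.11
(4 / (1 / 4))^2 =256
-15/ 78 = -5/ 26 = -0.19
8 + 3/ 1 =11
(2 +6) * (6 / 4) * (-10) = -120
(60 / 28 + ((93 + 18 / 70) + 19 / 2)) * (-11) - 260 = -14139 / 10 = -1413.90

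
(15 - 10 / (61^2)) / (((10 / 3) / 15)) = 502245 / 7442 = 67.49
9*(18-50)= -288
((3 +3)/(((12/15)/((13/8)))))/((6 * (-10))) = -13/64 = -0.20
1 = 1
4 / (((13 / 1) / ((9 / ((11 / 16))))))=576 / 143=4.03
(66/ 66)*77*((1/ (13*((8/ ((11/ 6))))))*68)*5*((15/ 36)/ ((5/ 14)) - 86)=-36645455/ 936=-39151.13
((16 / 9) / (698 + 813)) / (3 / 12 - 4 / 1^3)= -64 / 203985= -0.00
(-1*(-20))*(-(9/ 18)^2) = -5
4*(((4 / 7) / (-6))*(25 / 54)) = -100 / 567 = -0.18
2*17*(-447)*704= -10699392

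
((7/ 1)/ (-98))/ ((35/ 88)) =-44/ 245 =-0.18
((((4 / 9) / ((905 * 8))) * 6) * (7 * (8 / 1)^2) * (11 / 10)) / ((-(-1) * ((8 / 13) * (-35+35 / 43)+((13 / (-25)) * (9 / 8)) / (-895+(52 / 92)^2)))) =-1738380740096 / 201477267360153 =-0.01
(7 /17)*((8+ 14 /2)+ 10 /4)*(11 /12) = 2695 /408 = 6.61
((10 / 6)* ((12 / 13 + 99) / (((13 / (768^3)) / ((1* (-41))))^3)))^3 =-114514669949292274628745900000000000000000000000000000000000000000000000000000000000000000.00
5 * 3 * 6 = 90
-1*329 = -329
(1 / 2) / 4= 0.12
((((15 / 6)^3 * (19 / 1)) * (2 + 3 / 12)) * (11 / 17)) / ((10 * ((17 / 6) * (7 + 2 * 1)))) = 15675 / 9248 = 1.69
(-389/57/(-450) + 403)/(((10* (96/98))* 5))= 506529611/61560000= 8.23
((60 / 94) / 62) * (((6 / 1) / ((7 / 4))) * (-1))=-360 / 10199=-0.04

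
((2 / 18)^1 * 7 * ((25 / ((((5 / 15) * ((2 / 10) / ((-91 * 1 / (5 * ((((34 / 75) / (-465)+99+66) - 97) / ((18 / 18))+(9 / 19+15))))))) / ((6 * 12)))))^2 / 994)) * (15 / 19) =145318569289892578125 / 6787862313269248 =21408.59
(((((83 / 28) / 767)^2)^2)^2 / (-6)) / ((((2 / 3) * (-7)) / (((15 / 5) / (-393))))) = -2252292232139041 / 165980278640833592420564094286560493568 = -0.00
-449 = -449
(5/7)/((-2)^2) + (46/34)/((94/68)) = 1523/1316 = 1.16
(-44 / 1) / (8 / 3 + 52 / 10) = -330 / 59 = -5.59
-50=-50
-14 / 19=-0.74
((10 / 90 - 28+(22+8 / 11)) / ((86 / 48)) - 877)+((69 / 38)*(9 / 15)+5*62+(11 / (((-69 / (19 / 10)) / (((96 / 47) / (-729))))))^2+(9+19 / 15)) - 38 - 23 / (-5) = -165180089851686747461 / 279055888083289350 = -591.92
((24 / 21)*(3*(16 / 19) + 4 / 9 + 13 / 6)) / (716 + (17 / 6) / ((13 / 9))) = 26104 / 3192057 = 0.01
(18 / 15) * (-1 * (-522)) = 3132 / 5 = 626.40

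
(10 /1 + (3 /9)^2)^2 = 8281 /81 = 102.23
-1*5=-5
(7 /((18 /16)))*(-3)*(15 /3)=-280 /3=-93.33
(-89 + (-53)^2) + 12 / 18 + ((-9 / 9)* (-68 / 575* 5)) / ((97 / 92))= 3959386 / 1455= 2721.23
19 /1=19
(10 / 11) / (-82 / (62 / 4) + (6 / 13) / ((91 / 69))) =-0.18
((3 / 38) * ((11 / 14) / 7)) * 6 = 99 / 1862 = 0.05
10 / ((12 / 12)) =10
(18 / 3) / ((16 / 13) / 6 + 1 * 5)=234 / 203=1.15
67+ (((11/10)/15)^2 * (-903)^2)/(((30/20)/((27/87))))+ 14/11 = 388993543/398750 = 975.53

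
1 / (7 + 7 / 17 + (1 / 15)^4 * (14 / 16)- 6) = 0.71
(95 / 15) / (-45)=-19 / 135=-0.14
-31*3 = -93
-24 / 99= -8 / 33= -0.24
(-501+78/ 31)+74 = -13159/ 31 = -424.48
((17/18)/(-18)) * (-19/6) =323/1944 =0.17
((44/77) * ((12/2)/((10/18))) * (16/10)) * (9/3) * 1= 5184/175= 29.62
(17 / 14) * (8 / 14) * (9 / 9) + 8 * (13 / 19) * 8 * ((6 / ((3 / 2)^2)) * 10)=3263378 / 2793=1168.41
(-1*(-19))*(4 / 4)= 19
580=580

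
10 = 10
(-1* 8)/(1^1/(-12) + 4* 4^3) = -96/3071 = -0.03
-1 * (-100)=100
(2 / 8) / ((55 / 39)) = 39 / 220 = 0.18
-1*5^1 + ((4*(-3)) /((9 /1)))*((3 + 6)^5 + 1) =-236215 /3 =-78738.33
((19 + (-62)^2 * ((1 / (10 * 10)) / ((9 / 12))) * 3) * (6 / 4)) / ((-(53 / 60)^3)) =-55974240 / 148877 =-375.98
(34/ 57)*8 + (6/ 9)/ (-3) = 778/ 171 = 4.55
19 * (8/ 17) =152/ 17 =8.94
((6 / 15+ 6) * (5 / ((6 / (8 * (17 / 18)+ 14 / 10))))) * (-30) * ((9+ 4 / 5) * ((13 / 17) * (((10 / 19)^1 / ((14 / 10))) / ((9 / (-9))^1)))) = 11735360 / 2907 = 4036.93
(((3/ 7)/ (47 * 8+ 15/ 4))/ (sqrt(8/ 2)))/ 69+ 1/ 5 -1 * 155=-189288656/ 1222795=-154.80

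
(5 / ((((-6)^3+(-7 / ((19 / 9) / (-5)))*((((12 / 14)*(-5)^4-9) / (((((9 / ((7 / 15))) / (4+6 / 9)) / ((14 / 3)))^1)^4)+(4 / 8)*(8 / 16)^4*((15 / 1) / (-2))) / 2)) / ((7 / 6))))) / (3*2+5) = 229008555720000 / 2971662541814463871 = 0.00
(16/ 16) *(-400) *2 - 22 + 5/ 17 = -13969/ 17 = -821.71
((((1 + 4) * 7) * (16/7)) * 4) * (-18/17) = -5760/17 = -338.82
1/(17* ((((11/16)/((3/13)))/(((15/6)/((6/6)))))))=0.05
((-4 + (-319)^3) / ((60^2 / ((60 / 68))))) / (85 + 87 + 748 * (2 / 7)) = -20.63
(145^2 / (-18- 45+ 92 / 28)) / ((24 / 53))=-7800275 / 10032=-777.54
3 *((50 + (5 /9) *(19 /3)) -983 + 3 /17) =-426551 /153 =-2787.92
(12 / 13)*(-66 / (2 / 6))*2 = -4752 / 13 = -365.54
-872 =-872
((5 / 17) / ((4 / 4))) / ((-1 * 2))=-5 / 34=-0.15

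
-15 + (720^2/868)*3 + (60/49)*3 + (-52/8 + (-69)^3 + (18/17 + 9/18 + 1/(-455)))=-548420654909/1678495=-326733.56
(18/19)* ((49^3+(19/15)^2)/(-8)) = -13235693/950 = -13932.31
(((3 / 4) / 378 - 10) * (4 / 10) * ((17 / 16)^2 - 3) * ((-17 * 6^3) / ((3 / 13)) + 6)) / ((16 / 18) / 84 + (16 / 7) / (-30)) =57588014979 / 31744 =1814138.58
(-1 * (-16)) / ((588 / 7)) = 4 / 21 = 0.19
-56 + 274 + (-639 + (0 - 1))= -422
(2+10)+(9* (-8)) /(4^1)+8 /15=-82 /15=-5.47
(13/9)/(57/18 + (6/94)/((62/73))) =0.45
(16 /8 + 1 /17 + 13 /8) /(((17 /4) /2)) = 501 /289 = 1.73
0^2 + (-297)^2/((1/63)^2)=350101521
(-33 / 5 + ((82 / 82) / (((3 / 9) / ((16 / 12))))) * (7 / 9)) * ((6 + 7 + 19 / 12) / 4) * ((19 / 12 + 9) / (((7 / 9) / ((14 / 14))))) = -99695 / 576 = -173.08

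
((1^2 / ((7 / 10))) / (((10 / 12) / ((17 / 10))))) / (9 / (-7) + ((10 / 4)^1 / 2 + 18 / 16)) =816 / 305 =2.68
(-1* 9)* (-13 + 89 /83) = 8910 /83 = 107.35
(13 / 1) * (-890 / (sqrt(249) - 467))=1157 * sqrt(249) / 21784 + 540319 / 21784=25.64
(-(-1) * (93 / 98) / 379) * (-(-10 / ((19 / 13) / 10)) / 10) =6045 / 352849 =0.02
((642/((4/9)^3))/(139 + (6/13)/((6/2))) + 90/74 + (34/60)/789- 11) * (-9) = -40153266953/104316320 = -384.92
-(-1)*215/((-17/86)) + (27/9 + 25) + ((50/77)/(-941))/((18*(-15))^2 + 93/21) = -95157805365384/89801415077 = -1059.65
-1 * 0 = 0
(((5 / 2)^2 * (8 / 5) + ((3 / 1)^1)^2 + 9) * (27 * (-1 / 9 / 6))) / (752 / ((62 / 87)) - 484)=-217 / 8854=-0.02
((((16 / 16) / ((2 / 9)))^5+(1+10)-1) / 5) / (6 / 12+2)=148.42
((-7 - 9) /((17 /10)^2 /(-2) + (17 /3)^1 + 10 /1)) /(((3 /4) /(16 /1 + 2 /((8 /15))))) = -252800 /8533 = -29.63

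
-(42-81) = 39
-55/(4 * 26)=-55/104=-0.53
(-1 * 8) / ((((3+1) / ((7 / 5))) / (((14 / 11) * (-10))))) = 392 / 11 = 35.64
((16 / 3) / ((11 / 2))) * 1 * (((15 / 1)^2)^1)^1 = 2400 / 11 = 218.18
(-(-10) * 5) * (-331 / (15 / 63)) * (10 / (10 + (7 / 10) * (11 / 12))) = -83412000 / 1277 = -65318.72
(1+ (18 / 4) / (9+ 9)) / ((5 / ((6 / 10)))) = 3 / 20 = 0.15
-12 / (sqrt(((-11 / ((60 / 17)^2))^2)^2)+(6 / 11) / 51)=-29082240000 / 1915749667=-15.18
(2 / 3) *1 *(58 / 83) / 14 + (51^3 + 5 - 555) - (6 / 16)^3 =117889028651 / 892416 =132100.98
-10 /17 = -0.59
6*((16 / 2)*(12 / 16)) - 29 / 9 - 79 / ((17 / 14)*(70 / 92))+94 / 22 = -407752 / 8415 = -48.46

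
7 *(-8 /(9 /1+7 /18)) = -5.96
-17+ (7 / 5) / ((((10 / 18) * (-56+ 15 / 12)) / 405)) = -35.64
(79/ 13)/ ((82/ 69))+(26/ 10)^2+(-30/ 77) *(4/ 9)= 72029099/ 6156150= 11.70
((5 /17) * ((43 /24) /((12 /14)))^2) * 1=453005 /352512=1.29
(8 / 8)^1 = 1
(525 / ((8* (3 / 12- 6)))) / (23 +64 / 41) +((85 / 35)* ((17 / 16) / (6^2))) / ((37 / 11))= -1531963981 / 3455250624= -0.44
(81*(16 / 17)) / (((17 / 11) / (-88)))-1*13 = -1258285 / 289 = -4353.93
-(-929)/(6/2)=929/3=309.67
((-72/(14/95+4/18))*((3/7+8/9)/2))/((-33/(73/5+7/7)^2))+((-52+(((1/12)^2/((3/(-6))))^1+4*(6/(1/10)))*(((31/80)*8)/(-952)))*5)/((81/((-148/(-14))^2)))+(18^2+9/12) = 536061976505911/591031092960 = 906.99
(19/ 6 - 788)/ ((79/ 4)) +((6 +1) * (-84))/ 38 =-248620/ 4503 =-55.21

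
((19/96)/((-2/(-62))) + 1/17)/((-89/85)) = -50545/8544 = -5.92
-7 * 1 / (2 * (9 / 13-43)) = 91 / 1100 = 0.08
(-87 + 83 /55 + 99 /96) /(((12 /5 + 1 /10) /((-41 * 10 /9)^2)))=-249878969 /3564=-70111.94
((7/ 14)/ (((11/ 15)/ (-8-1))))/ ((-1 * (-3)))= -45/ 22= -2.05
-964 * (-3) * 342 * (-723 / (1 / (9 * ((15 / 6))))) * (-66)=1061913508920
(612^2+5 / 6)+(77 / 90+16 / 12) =16854616 / 45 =374547.02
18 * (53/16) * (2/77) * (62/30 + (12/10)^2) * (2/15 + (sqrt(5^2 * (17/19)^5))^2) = 7490798709047/95329811500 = 78.58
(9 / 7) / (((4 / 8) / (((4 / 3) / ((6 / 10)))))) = 40 / 7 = 5.71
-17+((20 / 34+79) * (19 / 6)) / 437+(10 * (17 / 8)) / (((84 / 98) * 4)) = -383819 / 37536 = -10.23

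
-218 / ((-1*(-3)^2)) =24.22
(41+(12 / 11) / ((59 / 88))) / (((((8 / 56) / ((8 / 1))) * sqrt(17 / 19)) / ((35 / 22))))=2464700 * sqrt(323) / 11033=4014.87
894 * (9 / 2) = 4023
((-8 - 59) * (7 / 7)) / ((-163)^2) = -67 / 26569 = -0.00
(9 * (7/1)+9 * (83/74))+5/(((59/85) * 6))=486559/6549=74.30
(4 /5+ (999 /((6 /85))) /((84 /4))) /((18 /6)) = 224.91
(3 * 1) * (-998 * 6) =-17964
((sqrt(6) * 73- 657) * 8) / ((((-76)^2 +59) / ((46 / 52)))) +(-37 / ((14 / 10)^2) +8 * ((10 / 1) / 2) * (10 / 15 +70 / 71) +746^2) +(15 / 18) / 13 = 6716 * sqrt(6) / 75855 +7532132752167 / 13533310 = 556562.71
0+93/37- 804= -29655/37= -801.49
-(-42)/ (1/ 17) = 714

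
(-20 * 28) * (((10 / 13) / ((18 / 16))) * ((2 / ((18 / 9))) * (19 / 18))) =-425600 / 1053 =-404.18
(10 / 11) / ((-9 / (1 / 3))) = -10 / 297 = -0.03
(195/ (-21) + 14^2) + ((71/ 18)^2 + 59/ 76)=4374899/ 21546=203.05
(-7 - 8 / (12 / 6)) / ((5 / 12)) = -132 / 5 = -26.40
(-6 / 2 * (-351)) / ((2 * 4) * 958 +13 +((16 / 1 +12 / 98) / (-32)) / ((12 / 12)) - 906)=63504 / 408313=0.16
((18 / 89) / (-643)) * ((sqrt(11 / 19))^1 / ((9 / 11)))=-22 * sqrt(209) / 1087313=-0.00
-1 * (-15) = 15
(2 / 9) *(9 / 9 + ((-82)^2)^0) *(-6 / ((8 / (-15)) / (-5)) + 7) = -197 / 9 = -21.89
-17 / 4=-4.25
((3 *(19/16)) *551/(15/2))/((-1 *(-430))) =10469/17200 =0.61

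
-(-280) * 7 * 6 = 11760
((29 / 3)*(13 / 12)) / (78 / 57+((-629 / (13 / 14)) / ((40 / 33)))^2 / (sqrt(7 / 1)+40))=5395329812890717700*sqrt(7) / 160957020886192741159161+215850852051736148000 / 160957020886192741159161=0.00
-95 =-95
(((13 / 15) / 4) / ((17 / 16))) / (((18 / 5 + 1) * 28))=13 / 8211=0.00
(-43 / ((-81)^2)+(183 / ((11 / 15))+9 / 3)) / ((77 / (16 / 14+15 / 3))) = 783717355 / 38900169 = 20.15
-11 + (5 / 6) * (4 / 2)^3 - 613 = -617.33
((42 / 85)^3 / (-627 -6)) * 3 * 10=-148176 / 25916075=-0.01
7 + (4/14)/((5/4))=7.23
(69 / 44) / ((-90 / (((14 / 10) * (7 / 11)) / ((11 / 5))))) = -1127 / 159720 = -0.01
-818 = -818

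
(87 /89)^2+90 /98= 727326 /388129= 1.87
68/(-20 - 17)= -68/37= -1.84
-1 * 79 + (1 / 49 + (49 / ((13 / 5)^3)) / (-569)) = -4838160035 / 61254557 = -78.98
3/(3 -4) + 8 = 5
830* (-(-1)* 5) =4150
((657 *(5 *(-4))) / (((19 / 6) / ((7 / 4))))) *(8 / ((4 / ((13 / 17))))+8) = -69198.58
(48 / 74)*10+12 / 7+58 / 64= 75479 / 8288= 9.11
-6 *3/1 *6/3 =-36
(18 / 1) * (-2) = -36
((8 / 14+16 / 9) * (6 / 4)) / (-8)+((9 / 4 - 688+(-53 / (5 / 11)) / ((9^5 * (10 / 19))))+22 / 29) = -410814014831 / 599347350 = -685.44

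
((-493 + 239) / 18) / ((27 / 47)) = -5969 / 243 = -24.56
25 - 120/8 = 10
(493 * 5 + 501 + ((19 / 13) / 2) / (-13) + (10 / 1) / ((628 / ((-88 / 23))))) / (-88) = -3619913419 / 107405584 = -33.70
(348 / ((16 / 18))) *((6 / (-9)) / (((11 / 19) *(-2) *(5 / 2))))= 90.16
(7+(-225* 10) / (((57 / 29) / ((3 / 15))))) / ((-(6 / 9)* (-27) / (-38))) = 4217 / 9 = 468.56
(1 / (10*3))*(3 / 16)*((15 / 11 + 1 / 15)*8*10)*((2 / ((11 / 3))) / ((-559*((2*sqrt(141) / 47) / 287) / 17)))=-575722*sqrt(141) / 1014585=-6.74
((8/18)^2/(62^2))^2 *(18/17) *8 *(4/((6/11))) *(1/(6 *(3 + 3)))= 1408/309020285331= 0.00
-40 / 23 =-1.74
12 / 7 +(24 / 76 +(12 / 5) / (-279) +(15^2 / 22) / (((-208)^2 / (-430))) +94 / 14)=254121570877 / 29432282880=8.63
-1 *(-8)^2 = -64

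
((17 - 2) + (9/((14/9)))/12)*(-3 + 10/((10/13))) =4335/28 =154.82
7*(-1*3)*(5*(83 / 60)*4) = -581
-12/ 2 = -6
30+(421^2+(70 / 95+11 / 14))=47154491 / 266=177272.52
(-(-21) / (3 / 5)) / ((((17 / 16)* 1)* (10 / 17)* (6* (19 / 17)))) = 476 / 57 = 8.35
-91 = -91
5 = 5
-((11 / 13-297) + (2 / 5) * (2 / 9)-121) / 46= 243983 / 26910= 9.07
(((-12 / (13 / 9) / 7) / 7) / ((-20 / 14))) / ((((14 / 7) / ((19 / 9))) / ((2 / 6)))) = 19 / 455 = 0.04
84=84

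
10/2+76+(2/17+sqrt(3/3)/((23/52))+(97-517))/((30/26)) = -109847/391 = -280.94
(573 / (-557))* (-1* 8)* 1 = 4584 / 557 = 8.23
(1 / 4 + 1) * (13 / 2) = 65 / 8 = 8.12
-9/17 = -0.53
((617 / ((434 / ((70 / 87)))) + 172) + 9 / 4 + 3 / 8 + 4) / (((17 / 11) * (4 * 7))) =6095089 / 1467168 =4.15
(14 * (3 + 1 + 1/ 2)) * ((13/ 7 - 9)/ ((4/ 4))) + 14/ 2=-443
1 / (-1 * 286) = -1 / 286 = -0.00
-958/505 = -1.90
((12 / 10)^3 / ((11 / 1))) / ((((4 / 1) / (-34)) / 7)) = -12852 / 1375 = -9.35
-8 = -8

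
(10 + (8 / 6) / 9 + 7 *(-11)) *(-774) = 155230 / 3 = 51743.33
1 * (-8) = -8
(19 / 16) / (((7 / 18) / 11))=1881 / 56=33.59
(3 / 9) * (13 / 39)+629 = 5662 / 9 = 629.11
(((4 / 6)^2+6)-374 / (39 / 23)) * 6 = -50104 / 39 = -1284.72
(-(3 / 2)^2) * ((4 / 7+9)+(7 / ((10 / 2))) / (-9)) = -1483 / 70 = -21.19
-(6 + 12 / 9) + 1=-19 / 3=-6.33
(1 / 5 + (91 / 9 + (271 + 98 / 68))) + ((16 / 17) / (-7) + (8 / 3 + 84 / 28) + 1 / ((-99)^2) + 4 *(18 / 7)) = 3482282333 / 11663190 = 298.57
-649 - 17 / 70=-45447 / 70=-649.24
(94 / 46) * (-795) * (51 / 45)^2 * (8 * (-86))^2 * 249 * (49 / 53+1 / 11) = -315916548739072 / 1265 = -249736402165.27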